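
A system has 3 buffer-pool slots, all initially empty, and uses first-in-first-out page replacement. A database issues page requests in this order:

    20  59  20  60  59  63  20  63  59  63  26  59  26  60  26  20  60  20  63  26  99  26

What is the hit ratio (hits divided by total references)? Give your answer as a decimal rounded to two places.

0.45

20 → miss, frames {20}
59 → miss, frames {20,59}
20 → hit
60 → miss, frames {20,59,60}
59 → hit
63 → miss, evict 20, frames {59,60,63}
20 → miss, evict 59, frames {60,63,20}
63 → hit
59 → miss, evict 60, frames {63,20,59}
63 → hit
26 → miss, evict 63, frames {20,59,26}
59 → hit
26 → hit
60 → miss, evict 20, frames {59,26,60}
26 → hit
20 → miss, evict 59, frames {26,60,20}
60 → hit
20 → hit
63 → miss, evict 26, frames {60,20,63}
26 → miss, evict 60, frames {20,63,26}
99 → miss, evict 20, frames {63,26,99}
26 → hit
Hits: 10 of 22 references → 10/22 = 0.4545.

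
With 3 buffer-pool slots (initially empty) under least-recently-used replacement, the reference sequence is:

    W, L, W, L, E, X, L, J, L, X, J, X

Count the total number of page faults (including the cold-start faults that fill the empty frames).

W: fault, frames (W)
L: fault, frames (W L)
W: hit
L: hit
E: fault, frames (W L E)
X: fault, evict W, frames (L E X)
L: hit
J: fault, evict E, frames (X L J)
L: hit
X: hit
J: hit
X: hit
Page faults: 5.

5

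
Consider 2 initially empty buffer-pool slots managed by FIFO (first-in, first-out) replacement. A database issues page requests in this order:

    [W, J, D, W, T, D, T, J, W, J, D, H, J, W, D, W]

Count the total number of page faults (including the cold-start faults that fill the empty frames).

13

W → fault, frames (W)
J → fault, frames (W J)
D → fault, evict W, frames (J D)
W → fault, evict J, frames (D W)
T → fault, evict D, frames (W T)
D → fault, evict W, frames (T D)
T → hit
J → fault, evict T, frames (D J)
W → fault, evict D, frames (J W)
J → hit
D → fault, evict J, frames (W D)
H → fault, evict W, frames (D H)
J → fault, evict D, frames (H J)
W → fault, evict H, frames (J W)
D → fault, evict J, frames (W D)
W → hit
Page faults: 13.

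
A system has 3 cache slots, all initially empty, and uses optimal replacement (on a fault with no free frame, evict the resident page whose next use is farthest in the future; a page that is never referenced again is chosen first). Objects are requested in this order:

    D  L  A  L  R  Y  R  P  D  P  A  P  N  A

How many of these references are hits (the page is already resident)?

6

D: fault, frames [D]
L: fault, frames [D, L]
A: fault, frames [D, L, A]
L: hit
R: fault, evict L, frames [D, A, R]
Y: fault, evict A, frames [D, R, Y]
R: hit
P: fault, evict Y, frames [D, R, P]
D: hit
P: hit
A: fault, evict R, frames [D, P, A]
P: hit
N: fault, evict P, frames [D, A, N]
A: hit
Hits: 6.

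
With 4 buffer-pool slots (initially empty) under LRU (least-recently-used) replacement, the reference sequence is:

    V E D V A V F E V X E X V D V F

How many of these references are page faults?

V: miss, frames {V}
E: miss, frames {V,E}
D: miss, frames {V,E,D}
V: hit
A: miss, frames {E,D,V,A}
V: hit
F: miss, evict E, frames {D,A,V,F}
E: miss, evict D, frames {A,V,F,E}
V: hit
X: miss, evict A, frames {F,E,V,X}
E: hit
X: hit
V: hit
D: miss, evict F, frames {E,X,V,D}
V: hit
F: miss, evict E, frames {X,D,V,F}
Page faults: 9.

9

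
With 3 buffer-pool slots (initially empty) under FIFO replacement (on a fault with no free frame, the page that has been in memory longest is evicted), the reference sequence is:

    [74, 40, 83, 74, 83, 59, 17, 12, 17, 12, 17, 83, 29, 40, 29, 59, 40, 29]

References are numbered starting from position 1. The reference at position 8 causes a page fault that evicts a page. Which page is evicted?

pos 1: 74: miss, frames (74)
pos 2: 40: miss, frames (74 40)
pos 3: 83: miss, frames (74 40 83)
pos 4: 74: hit
pos 5: 83: hit
pos 6: 59: miss, evict 74, frames (40 83 59)
pos 7: 17: miss, evict 40, frames (83 59 17)
pos 8: 12: miss, evict 83, frames (59 17 12)
At position 8, page 83 is evicted.

83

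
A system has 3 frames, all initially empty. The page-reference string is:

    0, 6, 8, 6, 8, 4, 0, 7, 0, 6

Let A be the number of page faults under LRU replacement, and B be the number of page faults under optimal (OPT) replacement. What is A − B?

2

Under LRU: F F F . . F F F . F → 7 faults.
Under OPT: F F F . . F . F . . → 5 faults.
A − B = 7 − 5 = 2.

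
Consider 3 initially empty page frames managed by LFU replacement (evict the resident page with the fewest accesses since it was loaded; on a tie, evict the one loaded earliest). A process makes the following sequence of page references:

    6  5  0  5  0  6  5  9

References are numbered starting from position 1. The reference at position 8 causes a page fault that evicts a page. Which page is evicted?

pos 1: 6 → miss, frames [6]
pos 2: 5 → miss, frames [6, 5]
pos 3: 0 → miss, frames [6, 5, 0]
pos 4: 5 → hit
pos 5: 0 → hit
pos 6: 6 → hit
pos 7: 5 → hit
pos 8: 9 → miss, evict 6, frames [5, 0, 9]
At position 8, page 6 is evicted.

6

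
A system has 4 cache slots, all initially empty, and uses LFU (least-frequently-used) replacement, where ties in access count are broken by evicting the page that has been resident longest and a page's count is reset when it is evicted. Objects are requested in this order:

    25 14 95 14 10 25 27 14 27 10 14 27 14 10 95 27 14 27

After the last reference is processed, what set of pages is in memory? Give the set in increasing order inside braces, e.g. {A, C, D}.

{10, 14, 27, 95}

25 -> fault, frames (25)
14 -> fault, frames (25 14)
95 -> fault, frames (25 14 95)
14 -> hit
10 -> fault, frames (25 14 95 10)
25 -> hit
27 -> fault, evict 95, frames (25 14 10 27)
14 -> hit
27 -> hit
10 -> hit
14 -> hit
27 -> hit
14 -> hit
10 -> hit
95 -> fault, evict 25, frames (14 10 27 95)
27 -> hit
14 -> hit
27 -> hit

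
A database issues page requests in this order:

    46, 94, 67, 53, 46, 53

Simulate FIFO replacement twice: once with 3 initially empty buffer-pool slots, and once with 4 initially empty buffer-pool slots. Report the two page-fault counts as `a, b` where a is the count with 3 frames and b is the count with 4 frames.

3 frames: F F F F F . → 5 faults.
4 frames: F F F F . . → 4 faults.
4 < 5: adding a frame reduced faults, as is typical.

5, 4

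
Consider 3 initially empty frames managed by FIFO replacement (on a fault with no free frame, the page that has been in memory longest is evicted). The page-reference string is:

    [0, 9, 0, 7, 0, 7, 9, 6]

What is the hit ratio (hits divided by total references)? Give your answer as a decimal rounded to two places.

0: fault, frames {0}
9: fault, frames {0,9}
0: hit
7: fault, frames {0,9,7}
0: hit
7: hit
9: hit
6: fault, evict 0, frames {9,7,6}
Hits: 4 of 8 references → 4/8 = 0.5000.

0.50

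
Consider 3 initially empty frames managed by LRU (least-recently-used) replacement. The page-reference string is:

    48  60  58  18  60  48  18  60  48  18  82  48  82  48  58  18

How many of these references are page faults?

8

48 -> miss, frames [48]
60 -> miss, frames [48, 60]
58 -> miss, frames [48, 60, 58]
18 -> miss, evict 48, frames [60, 58, 18]
60 -> hit
48 -> miss, evict 58, frames [18, 60, 48]
18 -> hit
60 -> hit
48 -> hit
18 -> hit
82 -> miss, evict 60, frames [48, 18, 82]
48 -> hit
82 -> hit
48 -> hit
58 -> miss, evict 18, frames [82, 48, 58]
18 -> miss, evict 82, frames [48, 58, 18]
Page faults: 8.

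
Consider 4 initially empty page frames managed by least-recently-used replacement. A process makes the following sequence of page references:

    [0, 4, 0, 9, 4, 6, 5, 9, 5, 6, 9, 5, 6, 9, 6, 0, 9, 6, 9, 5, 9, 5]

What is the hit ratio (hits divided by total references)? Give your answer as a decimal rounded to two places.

0 -> miss, frames [0]
4 -> miss, frames [0, 4]
0 -> hit
9 -> miss, frames [4, 0, 9]
4 -> hit
6 -> miss, frames [0, 9, 4, 6]
5 -> miss, evict 0, frames [9, 4, 6, 5]
9 -> hit
5 -> hit
6 -> hit
9 -> hit
5 -> hit
6 -> hit
9 -> hit
6 -> hit
0 -> miss, evict 4, frames [5, 9, 6, 0]
9 -> hit
6 -> hit
9 -> hit
5 -> hit
9 -> hit
5 -> hit
Hits: 16 of 22 references → 16/22 = 0.7273.

0.73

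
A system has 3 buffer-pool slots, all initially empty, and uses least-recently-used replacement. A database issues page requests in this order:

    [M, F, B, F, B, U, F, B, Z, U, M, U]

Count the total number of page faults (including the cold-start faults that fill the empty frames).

7

M -> miss, frames (M)
F -> miss, frames (M F)
B -> miss, frames (M F B)
F -> hit
B -> hit
U -> miss, evict M, frames (F B U)
F -> hit
B -> hit
Z -> miss, evict U, frames (F B Z)
U -> miss, evict F, frames (B Z U)
M -> miss, evict B, frames (Z U M)
U -> hit
Page faults: 7.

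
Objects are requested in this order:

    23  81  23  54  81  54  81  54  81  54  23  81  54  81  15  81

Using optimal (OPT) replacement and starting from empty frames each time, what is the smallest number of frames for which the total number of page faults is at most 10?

2

f=1: 16 faults
f=2: 6 faults
f=3: 4 faults
f=4: 4 faults
Smallest f with faults ≤ 10 is 2.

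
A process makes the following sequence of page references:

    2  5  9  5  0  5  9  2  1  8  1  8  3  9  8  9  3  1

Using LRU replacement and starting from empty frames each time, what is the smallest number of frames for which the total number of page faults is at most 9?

4

f=1: 18 faults
f=2: 13 faults
f=3: 10 faults
f=4: 8 faults
f=5: 7 faults
f=6: 7 faults
f=7: 7 faults
Smallest f with faults ≤ 9 is 4.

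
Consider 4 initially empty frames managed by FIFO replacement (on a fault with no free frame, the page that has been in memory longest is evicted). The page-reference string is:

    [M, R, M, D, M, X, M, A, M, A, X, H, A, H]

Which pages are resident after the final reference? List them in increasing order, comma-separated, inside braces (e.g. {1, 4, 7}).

{A, H, M, X}

M -> miss, frames [M]
R -> miss, frames [M, R]
M -> hit
D -> miss, frames [M, R, D]
M -> hit
X -> miss, frames [M, R, D, X]
M -> hit
A -> miss, evict M, frames [R, D, X, A]
M -> miss, evict R, frames [D, X, A, M]
A -> hit
X -> hit
H -> miss, evict D, frames [X, A, M, H]
A -> hit
H -> hit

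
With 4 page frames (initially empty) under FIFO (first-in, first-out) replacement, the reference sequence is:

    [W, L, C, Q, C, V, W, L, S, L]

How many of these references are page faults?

8

W -> miss, frames [W]
L -> miss, frames [W, L]
C -> miss, frames [W, L, C]
Q -> miss, frames [W, L, C, Q]
C -> hit
V -> miss, evict W, frames [L, C, Q, V]
W -> miss, evict L, frames [C, Q, V, W]
L -> miss, evict C, frames [Q, V, W, L]
S -> miss, evict Q, frames [V, W, L, S]
L -> hit
Page faults: 8.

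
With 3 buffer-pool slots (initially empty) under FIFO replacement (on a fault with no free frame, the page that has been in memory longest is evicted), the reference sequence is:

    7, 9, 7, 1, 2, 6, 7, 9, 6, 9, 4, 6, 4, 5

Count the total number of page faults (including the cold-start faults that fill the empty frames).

7 -> miss, frames {7}
9 -> miss, frames {7,9}
7 -> hit
1 -> miss, frames {7,9,1}
2 -> miss, evict 7, frames {9,1,2}
6 -> miss, evict 9, frames {1,2,6}
7 -> miss, evict 1, frames {2,6,7}
9 -> miss, evict 2, frames {6,7,9}
6 -> hit
9 -> hit
4 -> miss, evict 6, frames {7,9,4}
6 -> miss, evict 7, frames {9,4,6}
4 -> hit
5 -> miss, evict 9, frames {4,6,5}
Page faults: 10.

10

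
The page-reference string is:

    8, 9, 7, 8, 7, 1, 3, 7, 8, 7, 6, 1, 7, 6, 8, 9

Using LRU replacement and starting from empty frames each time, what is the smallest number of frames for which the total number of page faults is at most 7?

5

f=1: 16 faults
f=2: 14 faults
f=3: 10 faults
f=4: 8 faults
f=5: 7 faults
f=6: 6 faults
Smallest f with faults ≤ 7 is 5.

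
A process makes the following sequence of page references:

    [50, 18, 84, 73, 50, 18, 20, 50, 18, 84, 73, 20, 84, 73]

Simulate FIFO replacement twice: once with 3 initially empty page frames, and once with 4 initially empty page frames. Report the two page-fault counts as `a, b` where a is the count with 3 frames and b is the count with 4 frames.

3 frames: F F F F F F F . . F F . . . → 9 faults.
4 frames: F F F F . . F F F F F F . . → 10 faults.
10 > 9: adding a frame increased faults — Belady's anomaly.

9, 10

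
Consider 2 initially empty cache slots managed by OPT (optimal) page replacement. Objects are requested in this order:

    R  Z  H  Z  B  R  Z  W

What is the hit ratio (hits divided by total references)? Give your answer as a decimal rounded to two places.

R: miss, frames [R]
Z: miss, frames [R, Z]
H: miss, evict R, frames [Z, H]
Z: hit
B: miss, evict H, frames [Z, B]
R: miss, evict B, frames [Z, R]
Z: hit
W: miss, evict R, frames [Z, W]
Hits: 2 of 8 references → 2/8 = 0.2500.

0.25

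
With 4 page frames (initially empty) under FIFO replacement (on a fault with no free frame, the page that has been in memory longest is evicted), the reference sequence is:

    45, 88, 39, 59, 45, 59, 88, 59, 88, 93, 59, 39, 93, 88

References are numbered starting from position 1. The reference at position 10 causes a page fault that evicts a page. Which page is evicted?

45

pos 1: 45 → fault, frames [45]
pos 2: 88 → fault, frames [45, 88]
pos 3: 39 → fault, frames [45, 88, 39]
pos 4: 59 → fault, frames [45, 88, 39, 59]
pos 5: 45 → hit
pos 6: 59 → hit
pos 7: 88 → hit
pos 8: 59 → hit
pos 9: 88 → hit
pos 10: 93 → fault, evict 45, frames [88, 39, 59, 93]
At position 10, page 45 is evicted.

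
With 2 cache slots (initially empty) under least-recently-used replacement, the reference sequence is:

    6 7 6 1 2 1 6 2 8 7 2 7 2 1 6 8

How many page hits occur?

4

6 → miss, frames (6)
7 → miss, frames (6 7)
6 → hit
1 → miss, evict 7, frames (6 1)
2 → miss, evict 6, frames (1 2)
1 → hit
6 → miss, evict 2, frames (1 6)
2 → miss, evict 1, frames (6 2)
8 → miss, evict 6, frames (2 8)
7 → miss, evict 2, frames (8 7)
2 → miss, evict 8, frames (7 2)
7 → hit
2 → hit
1 → miss, evict 7, frames (2 1)
6 → miss, evict 2, frames (1 6)
8 → miss, evict 1, frames (6 8)
Hits: 4.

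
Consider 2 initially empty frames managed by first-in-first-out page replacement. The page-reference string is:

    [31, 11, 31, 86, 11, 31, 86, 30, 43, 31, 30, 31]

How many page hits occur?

4

31: fault, frames (31)
11: fault, frames (31 11)
31: hit
86: fault, evict 31, frames (11 86)
11: hit
31: fault, evict 11, frames (86 31)
86: hit
30: fault, evict 86, frames (31 30)
43: fault, evict 31, frames (30 43)
31: fault, evict 30, frames (43 31)
30: fault, evict 43, frames (31 30)
31: hit
Hits: 4.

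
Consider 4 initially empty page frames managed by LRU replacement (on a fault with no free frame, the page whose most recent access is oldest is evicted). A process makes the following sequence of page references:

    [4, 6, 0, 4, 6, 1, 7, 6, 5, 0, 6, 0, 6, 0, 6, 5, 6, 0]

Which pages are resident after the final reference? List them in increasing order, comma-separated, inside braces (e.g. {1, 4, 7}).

{0, 5, 6, 7}

4 → miss, frames (4)
6 → miss, frames (4 6)
0 → miss, frames (4 6 0)
4 → hit
6 → hit
1 → miss, frames (0 4 6 1)
7 → miss, evict 0, frames (4 6 1 7)
6 → hit
5 → miss, evict 4, frames (1 7 6 5)
0 → miss, evict 1, frames (7 6 5 0)
6 → hit
0 → hit
6 → hit
0 → hit
6 → hit
5 → hit
6 → hit
0 → hit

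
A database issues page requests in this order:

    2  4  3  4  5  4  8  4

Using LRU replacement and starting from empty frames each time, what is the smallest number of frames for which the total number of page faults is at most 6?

2

f=1: 8 faults
f=2: 5 faults
f=3: 5 faults
f=4: 5 faults
f=5: 5 faults
Smallest f with faults ≤ 6 is 2.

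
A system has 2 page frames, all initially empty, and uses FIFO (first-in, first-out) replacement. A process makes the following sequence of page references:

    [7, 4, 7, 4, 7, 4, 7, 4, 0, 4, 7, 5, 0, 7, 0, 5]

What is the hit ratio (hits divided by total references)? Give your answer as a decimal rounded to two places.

7: miss, frames {7}
4: miss, frames {7,4}
7: hit
4: hit
7: hit
4: hit
7: hit
4: hit
0: miss, evict 7, frames {4,0}
4: hit
7: miss, evict 4, frames {0,7}
5: miss, evict 0, frames {7,5}
0: miss, evict 7, frames {5,0}
7: miss, evict 5, frames {0,7}
0: hit
5: miss, evict 0, frames {7,5}
Hits: 8 of 16 references → 8/16 = 0.5000.

0.50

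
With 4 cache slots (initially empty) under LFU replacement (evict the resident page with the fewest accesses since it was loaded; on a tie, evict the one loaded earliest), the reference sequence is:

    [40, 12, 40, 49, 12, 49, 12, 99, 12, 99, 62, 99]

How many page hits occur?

40 -> miss, frames {40}
12 -> miss, frames {40,12}
40 -> hit
49 -> miss, frames {40,12,49}
12 -> hit
49 -> hit
12 -> hit
99 -> miss, frames {40,12,49,99}
12 -> hit
99 -> hit
62 -> miss, evict 40, frames {12,49,99,62}
99 -> hit
Hits: 7.

7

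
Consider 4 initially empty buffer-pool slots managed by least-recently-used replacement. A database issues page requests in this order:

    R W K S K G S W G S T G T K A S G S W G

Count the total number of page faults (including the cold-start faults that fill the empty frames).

11

R: fault, frames (R)
W: fault, frames (R W)
K: fault, frames (R W K)
S: fault, frames (R W K S)
K: hit
G: fault, evict R, frames (W S K G)
S: hit
W: hit
G: hit
S: hit
T: fault, evict K, frames (W G S T)
G: hit
T: hit
K: fault, evict W, frames (S G T K)
A: fault, evict S, frames (G T K A)
S: fault, evict G, frames (T K A S)
G: fault, evict T, frames (K A S G)
S: hit
W: fault, evict K, frames (A G S W)
G: hit
Page faults: 11.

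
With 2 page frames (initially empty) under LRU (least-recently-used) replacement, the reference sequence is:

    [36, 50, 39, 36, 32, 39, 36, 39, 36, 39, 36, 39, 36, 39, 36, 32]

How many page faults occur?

36 -> fault, frames (36)
50 -> fault, frames (36 50)
39 -> fault, evict 36, frames (50 39)
36 -> fault, evict 50, frames (39 36)
32 -> fault, evict 39, frames (36 32)
39 -> fault, evict 36, frames (32 39)
36 -> fault, evict 32, frames (39 36)
39 -> hit
36 -> hit
39 -> hit
36 -> hit
39 -> hit
36 -> hit
39 -> hit
36 -> hit
32 -> fault, evict 39, frames (36 32)
Page faults: 8.

8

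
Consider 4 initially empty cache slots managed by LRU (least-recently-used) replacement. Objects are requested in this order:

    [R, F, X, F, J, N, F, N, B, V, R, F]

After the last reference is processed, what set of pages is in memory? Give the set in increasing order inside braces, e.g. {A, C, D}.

{B, F, R, V}

R → miss, frames [R]
F → miss, frames [R, F]
X → miss, frames [R, F, X]
F → hit
J → miss, frames [R, X, F, J]
N → miss, evict R, frames [X, F, J, N]
F → hit
N → hit
B → miss, evict X, frames [J, F, N, B]
V → miss, evict J, frames [F, N, B, V]
R → miss, evict F, frames [N, B, V, R]
F → miss, evict N, frames [B, V, R, F]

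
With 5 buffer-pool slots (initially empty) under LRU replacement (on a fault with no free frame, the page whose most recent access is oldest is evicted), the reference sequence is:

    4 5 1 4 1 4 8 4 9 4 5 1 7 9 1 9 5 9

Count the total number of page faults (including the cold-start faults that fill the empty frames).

6

4 → fault, frames {4}
5 → fault, frames {4,5}
1 → fault, frames {4,5,1}
4 → hit
1 → hit
4 → hit
8 → fault, frames {5,1,4,8}
4 → hit
9 → fault, frames {5,1,8,4,9}
4 → hit
5 → hit
1 → hit
7 → fault, evict 8, frames {9,4,5,1,7}
9 → hit
1 → hit
9 → hit
5 → hit
9 → hit
Page faults: 6.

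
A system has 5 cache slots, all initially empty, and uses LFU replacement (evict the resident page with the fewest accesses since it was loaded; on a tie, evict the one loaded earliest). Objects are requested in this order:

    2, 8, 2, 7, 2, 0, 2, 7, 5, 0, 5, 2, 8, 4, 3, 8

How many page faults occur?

2 → miss, frames [2]
8 → miss, frames [2, 8]
2 → hit
7 → miss, frames [2, 8, 7]
2 → hit
0 → miss, frames [2, 8, 7, 0]
2 → hit
7 → hit
5 → miss, frames [2, 8, 7, 0, 5]
0 → hit
5 → hit
2 → hit
8 → hit
4 → miss, evict 8, frames [2, 7, 0, 5, 4]
3 → miss, evict 4, frames [2, 7, 0, 5, 3]
8 → miss, evict 3, frames [2, 7, 0, 5, 8]
Page faults: 8.

8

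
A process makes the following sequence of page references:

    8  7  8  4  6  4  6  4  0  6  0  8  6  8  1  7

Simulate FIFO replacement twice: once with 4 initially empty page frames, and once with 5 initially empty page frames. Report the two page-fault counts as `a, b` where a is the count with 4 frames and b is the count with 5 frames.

4 frames: F F . F F . . . F . . F . . F F → 8 faults.
5 frames: F F . F F . . . F . . . . . F . → 6 faults.
6 < 8: adding a frame reduced faults, as is typical.

8, 6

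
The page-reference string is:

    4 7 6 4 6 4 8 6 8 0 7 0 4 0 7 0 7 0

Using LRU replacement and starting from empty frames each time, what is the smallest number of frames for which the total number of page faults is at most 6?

5

f=1: 18 faults
f=2: 10 faults
f=3: 7 faults
f=4: 7 faults
f=5: 5 faults
Smallest f with faults ≤ 6 is 5.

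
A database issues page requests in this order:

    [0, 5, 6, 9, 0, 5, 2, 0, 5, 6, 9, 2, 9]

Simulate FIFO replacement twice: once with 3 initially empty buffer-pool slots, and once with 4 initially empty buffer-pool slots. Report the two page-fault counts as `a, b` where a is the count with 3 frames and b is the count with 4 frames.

3 frames: F F F F F F F . . F F . . → 9 faults.
4 frames: F F F F . . F F F F F F . → 10 faults.
10 > 9: adding a frame increased faults — Belady's anomaly.

9, 10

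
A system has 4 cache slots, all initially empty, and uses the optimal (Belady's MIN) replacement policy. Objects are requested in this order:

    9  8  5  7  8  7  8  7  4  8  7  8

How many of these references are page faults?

9 -> miss, frames [9]
8 -> miss, frames [9, 8]
5 -> miss, frames [9, 8, 5]
7 -> miss, frames [9, 8, 5, 7]
8 -> hit
7 -> hit
8 -> hit
7 -> hit
4 -> miss, evict 5, frames [9, 8, 7, 4]
8 -> hit
7 -> hit
8 -> hit
Page faults: 5.

5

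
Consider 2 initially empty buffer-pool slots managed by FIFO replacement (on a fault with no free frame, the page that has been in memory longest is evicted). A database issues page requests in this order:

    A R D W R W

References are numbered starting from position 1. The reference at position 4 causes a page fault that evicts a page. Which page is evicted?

R

pos 1: A: miss, frames (A)
pos 2: R: miss, frames (A R)
pos 3: D: miss, evict A, frames (R D)
pos 4: W: miss, evict R, frames (D W)
At position 4, page R is evicted.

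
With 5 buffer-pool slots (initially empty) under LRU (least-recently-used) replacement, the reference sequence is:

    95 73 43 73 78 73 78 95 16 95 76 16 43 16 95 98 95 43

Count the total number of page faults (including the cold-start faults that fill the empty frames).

95: miss, frames [95]
73: miss, frames [95, 73]
43: miss, frames [95, 73, 43]
73: hit
78: miss, frames [95, 43, 73, 78]
73: hit
78: hit
95: hit
16: miss, frames [43, 73, 78, 95, 16]
95: hit
76: miss, evict 43, frames [73, 78, 16, 95, 76]
16: hit
43: miss, evict 73, frames [78, 95, 76, 16, 43]
16: hit
95: hit
98: miss, evict 78, frames [76, 43, 16, 95, 98]
95: hit
43: hit
Page faults: 8.

8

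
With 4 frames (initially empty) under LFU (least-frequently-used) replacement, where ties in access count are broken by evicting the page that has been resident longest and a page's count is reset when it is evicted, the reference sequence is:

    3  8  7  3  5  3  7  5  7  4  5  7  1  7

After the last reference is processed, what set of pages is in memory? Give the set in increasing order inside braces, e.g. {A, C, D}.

3 -> fault, frames {3}
8 -> fault, frames {3,8}
7 -> fault, frames {3,8,7}
3 -> hit
5 -> fault, frames {3,8,7,5}
3 -> hit
7 -> hit
5 -> hit
7 -> hit
4 -> fault, evict 8, frames {3,7,5,4}
5 -> hit
7 -> hit
1 -> fault, evict 4, frames {3,7,5,1}
7 -> hit

{1, 3, 5, 7}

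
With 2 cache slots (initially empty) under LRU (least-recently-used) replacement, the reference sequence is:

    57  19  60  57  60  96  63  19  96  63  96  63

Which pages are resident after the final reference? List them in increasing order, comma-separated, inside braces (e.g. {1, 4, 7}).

57 -> fault, frames {57}
19 -> fault, frames {57,19}
60 -> fault, evict 57, frames {19,60}
57 -> fault, evict 19, frames {60,57}
60 -> hit
96 -> fault, evict 57, frames {60,96}
63 -> fault, evict 60, frames {96,63}
19 -> fault, evict 96, frames {63,19}
96 -> fault, evict 63, frames {19,96}
63 -> fault, evict 19, frames {96,63}
96 -> hit
63 -> hit

{63, 96}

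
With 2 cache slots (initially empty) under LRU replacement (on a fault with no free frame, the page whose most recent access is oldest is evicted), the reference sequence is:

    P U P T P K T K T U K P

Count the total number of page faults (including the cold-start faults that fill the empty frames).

8

P: miss, frames [P]
U: miss, frames [P, U]
P: hit
T: miss, evict U, frames [P, T]
P: hit
K: miss, evict T, frames [P, K]
T: miss, evict P, frames [K, T]
K: hit
T: hit
U: miss, evict K, frames [T, U]
K: miss, evict T, frames [U, K]
P: miss, evict U, frames [K, P]
Page faults: 8.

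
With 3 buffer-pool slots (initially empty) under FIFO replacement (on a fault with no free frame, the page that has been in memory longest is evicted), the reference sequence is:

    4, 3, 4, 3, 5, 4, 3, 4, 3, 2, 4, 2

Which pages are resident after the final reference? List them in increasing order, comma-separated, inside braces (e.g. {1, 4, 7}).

4 → fault, frames (4)
3 → fault, frames (4 3)
4 → hit
3 → hit
5 → fault, frames (4 3 5)
4 → hit
3 → hit
4 → hit
3 → hit
2 → fault, evict 4, frames (3 5 2)
4 → fault, evict 3, frames (5 2 4)
2 → hit

{2, 4, 5}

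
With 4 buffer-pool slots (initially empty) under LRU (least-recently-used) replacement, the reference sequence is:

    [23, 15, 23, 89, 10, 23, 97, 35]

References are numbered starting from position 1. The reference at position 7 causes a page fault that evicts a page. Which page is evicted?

15

pos 1: 23 → fault, frames {23}
pos 2: 15 → fault, frames {23,15}
pos 3: 23 → hit
pos 4: 89 → fault, frames {15,23,89}
pos 5: 10 → fault, frames {15,23,89,10}
pos 6: 23 → hit
pos 7: 97 → fault, evict 15, frames {89,10,23,97}
At position 7, page 15 is evicted.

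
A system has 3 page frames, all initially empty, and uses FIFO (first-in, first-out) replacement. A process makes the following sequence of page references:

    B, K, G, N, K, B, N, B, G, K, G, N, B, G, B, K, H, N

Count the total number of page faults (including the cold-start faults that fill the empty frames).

B: fault, frames {B}
K: fault, frames {B,K}
G: fault, frames {B,K,G}
N: fault, evict B, frames {K,G,N}
K: hit
B: fault, evict K, frames {G,N,B}
N: hit
B: hit
G: hit
K: fault, evict G, frames {N,B,K}
G: fault, evict N, frames {B,K,G}
N: fault, evict B, frames {K,G,N}
B: fault, evict K, frames {G,N,B}
G: hit
B: hit
K: fault, evict G, frames {N,B,K}
H: fault, evict N, frames {B,K,H}
N: fault, evict B, frames {K,H,N}
Page faults: 12.

12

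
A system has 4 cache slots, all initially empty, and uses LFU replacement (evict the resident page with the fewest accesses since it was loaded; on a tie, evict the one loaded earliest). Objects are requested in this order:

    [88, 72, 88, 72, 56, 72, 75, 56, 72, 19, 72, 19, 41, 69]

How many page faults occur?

7

88 → fault, frames [88]
72 → fault, frames [88, 72]
88 → hit
72 → hit
56 → fault, frames [88, 72, 56]
72 → hit
75 → fault, frames [88, 72, 56, 75]
56 → hit
72 → hit
19 → fault, evict 75, frames [88, 72, 56, 19]
72 → hit
19 → hit
41 → fault, evict 88, frames [72, 56, 19, 41]
69 → fault, evict 41, frames [72, 56, 19, 69]
Page faults: 7.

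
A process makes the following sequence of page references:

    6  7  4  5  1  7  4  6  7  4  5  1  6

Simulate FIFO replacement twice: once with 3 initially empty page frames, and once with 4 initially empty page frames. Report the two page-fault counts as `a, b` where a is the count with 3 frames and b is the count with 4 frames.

10, 11

3 frames: F F F F F F F F . . F F . → 10 faults.
4 frames: F F F F F . . F F F F F F → 11 faults.
11 > 10: adding a frame increased faults — Belady's anomaly.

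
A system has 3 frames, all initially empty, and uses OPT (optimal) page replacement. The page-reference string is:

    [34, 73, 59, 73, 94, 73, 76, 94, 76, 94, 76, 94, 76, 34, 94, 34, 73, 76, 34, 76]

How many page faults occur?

34 -> miss, frames {34}
73 -> miss, frames {34,73}
59 -> miss, frames {34,73,59}
73 -> hit
94 -> miss, evict 59, frames {34,73,94}
73 -> hit
76 -> miss, evict 73, frames {34,94,76}
94 -> hit
76 -> hit
94 -> hit
76 -> hit
94 -> hit
76 -> hit
34 -> hit
94 -> hit
34 -> hit
73 -> miss, evict 94, frames {34,76,73}
76 -> hit
34 -> hit
76 -> hit
Page faults: 6.

6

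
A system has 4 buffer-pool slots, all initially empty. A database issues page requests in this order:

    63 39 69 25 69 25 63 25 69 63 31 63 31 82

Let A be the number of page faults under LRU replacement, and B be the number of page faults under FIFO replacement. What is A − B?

Under LRU: F F F F . . . . . . F . . F → 6 faults.
Under FIFO: F F F F . . . . . . F F . F → 7 faults.
A − B = 6 − 7 = -1.

-1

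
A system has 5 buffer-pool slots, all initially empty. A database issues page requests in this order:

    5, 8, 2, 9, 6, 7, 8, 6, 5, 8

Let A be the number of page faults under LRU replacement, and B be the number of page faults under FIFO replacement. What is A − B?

Under LRU: F F F F F F . . F . → 7 faults.
Under FIFO: F F F F F F . . F F → 8 faults.
A − B = 7 − 8 = -1.

-1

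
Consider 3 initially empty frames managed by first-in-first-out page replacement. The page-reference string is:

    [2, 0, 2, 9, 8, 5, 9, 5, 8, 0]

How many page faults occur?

6

2 -> miss, frames {2}
0 -> miss, frames {2,0}
2 -> hit
9 -> miss, frames {2,0,9}
8 -> miss, evict 2, frames {0,9,8}
5 -> miss, evict 0, frames {9,8,5}
9 -> hit
5 -> hit
8 -> hit
0 -> miss, evict 9, frames {8,5,0}
Page faults: 6.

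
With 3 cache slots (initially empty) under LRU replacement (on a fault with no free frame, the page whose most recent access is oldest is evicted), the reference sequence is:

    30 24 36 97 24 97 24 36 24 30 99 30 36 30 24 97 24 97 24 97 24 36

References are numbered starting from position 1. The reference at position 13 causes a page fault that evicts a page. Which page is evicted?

24

pos 1: 30 → miss, frames [30]
pos 2: 24 → miss, frames [30, 24]
pos 3: 36 → miss, frames [30, 24, 36]
pos 4: 97 → miss, evict 30, frames [24, 36, 97]
pos 5: 24 → hit
pos 6: 97 → hit
pos 7: 24 → hit
pos 8: 36 → hit
pos 9: 24 → hit
pos 10: 30 → miss, evict 97, frames [36, 24, 30]
pos 11: 99 → miss, evict 36, frames [24, 30, 99]
pos 12: 30 → hit
pos 13: 36 → miss, evict 24, frames [99, 30, 36]
At position 13, page 24 is evicted.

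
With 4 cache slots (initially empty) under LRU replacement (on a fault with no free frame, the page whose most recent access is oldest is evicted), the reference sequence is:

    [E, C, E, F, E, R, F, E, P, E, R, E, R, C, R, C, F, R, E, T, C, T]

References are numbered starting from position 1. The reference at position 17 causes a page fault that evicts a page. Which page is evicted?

pos 1: E → miss, frames [E]
pos 2: C → miss, frames [E, C]
pos 3: E → hit
pos 4: F → miss, frames [C, E, F]
pos 5: E → hit
pos 6: R → miss, frames [C, F, E, R]
pos 7: F → hit
pos 8: E → hit
pos 9: P → miss, evict C, frames [R, F, E, P]
pos 10: E → hit
pos 11: R → hit
pos 12: E → hit
pos 13: R → hit
pos 14: C → miss, evict F, frames [P, E, R, C]
pos 15: R → hit
pos 16: C → hit
pos 17: F → miss, evict P, frames [E, R, C, F]
At position 17, page P is evicted.

P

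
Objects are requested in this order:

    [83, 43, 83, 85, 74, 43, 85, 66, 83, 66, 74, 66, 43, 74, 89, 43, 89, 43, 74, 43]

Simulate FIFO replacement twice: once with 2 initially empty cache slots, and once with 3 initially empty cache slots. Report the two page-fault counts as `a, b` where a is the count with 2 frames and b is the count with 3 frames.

2 frames: F F . F F F F F F . F F F F F F . . F . → 15 faults.
3 frames: F F . F F . . F F . . . F F F . . . . . → 9 faults.
9 < 15: adding a frame reduced faults, as is typical.

15, 9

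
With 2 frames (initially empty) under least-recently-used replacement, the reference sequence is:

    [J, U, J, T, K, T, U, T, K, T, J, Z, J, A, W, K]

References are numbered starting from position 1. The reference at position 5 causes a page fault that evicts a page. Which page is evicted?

J

pos 1: J -> miss, frames (J)
pos 2: U -> miss, frames (J U)
pos 3: J -> hit
pos 4: T -> miss, evict U, frames (J T)
pos 5: K -> miss, evict J, frames (T K)
At position 5, page J is evicted.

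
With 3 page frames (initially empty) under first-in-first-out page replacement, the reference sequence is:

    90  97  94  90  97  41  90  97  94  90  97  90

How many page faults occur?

90: miss, frames {90}
97: miss, frames {90,97}
94: miss, frames {90,97,94}
90: hit
97: hit
41: miss, evict 90, frames {97,94,41}
90: miss, evict 97, frames {94,41,90}
97: miss, evict 94, frames {41,90,97}
94: miss, evict 41, frames {90,97,94}
90: hit
97: hit
90: hit
Page faults: 7.

7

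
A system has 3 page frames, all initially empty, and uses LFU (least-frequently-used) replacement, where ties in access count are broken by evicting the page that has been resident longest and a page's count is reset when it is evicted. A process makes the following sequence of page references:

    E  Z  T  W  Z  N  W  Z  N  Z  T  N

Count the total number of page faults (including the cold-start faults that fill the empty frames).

E: fault, frames (E)
Z: fault, frames (E Z)
T: fault, frames (E Z T)
W: fault, evict E, frames (Z T W)
Z: hit
N: fault, evict T, frames (Z W N)
W: hit
Z: hit
N: hit
Z: hit
T: fault, evict W, frames (Z N T)
N: hit
Page faults: 6.

6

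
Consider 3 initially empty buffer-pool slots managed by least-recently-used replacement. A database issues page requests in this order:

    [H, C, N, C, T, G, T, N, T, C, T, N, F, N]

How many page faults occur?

8

H → miss, frames (H)
C → miss, frames (H C)
N → miss, frames (H C N)
C → hit
T → miss, evict H, frames (N C T)
G → miss, evict N, frames (C T G)
T → hit
N → miss, evict C, frames (G T N)
T → hit
C → miss, evict G, frames (N T C)
T → hit
N → hit
F → miss, evict C, frames (T N F)
N → hit
Page faults: 8.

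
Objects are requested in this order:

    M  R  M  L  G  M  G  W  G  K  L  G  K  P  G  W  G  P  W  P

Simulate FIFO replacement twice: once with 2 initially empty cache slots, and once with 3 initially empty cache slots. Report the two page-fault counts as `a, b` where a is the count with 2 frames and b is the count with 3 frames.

2 frames: F F . F F F . F F F F F F F F F . F . . → 15 faults.
3 frames: F F . F F F . F . F F F . F . F . . . . → 11 faults.
11 < 15: adding a frame reduced faults, as is typical.

15, 11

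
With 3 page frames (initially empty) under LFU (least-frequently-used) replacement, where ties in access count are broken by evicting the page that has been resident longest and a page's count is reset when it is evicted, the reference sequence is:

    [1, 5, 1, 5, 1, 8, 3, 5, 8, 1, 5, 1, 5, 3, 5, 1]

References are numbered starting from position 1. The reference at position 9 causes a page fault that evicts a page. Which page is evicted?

pos 1: 1: miss, frames [1]
pos 2: 5: miss, frames [1, 5]
pos 3: 1: hit
pos 4: 5: hit
pos 5: 1: hit
pos 6: 8: miss, frames [1, 5, 8]
pos 7: 3: miss, evict 8, frames [1, 5, 3]
pos 8: 5: hit
pos 9: 8: miss, evict 3, frames [1, 5, 8]
At position 9, page 3 is evicted.

3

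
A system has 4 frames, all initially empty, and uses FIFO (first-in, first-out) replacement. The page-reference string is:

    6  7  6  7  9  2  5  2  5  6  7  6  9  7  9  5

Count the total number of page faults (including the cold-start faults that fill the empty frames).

6: miss, frames {6}
7: miss, frames {6,7}
6: hit
7: hit
9: miss, frames {6,7,9}
2: miss, frames {6,7,9,2}
5: miss, evict 6, frames {7,9,2,5}
2: hit
5: hit
6: miss, evict 7, frames {9,2,5,6}
7: miss, evict 9, frames {2,5,6,7}
6: hit
9: miss, evict 2, frames {5,6,7,9}
7: hit
9: hit
5: hit
Page faults: 8.

8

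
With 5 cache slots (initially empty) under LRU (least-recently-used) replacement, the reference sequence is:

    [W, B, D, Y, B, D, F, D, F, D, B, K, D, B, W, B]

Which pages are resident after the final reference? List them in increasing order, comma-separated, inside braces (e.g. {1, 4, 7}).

W: miss, frames {W}
B: miss, frames {W,B}
D: miss, frames {W,B,D}
Y: miss, frames {W,B,D,Y}
B: hit
D: hit
F: miss, frames {W,Y,B,D,F}
D: hit
F: hit
D: hit
B: hit
K: miss, evict W, frames {Y,F,D,B,K}
D: hit
B: hit
W: miss, evict Y, frames {F,K,D,B,W}
B: hit

{B, D, F, K, W}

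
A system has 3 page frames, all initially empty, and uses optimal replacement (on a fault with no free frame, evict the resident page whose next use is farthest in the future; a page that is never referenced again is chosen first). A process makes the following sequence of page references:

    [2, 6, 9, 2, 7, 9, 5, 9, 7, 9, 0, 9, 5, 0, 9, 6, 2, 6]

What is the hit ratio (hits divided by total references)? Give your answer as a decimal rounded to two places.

0.56

2 → fault, frames {2}
6 → fault, frames {2,6}
9 → fault, frames {2,6,9}
2 → hit
7 → fault, evict 2, frames {6,9,7}
9 → hit
5 → fault, evict 6, frames {9,7,5}
9 → hit
7 → hit
9 → hit
0 → fault, evict 7, frames {9,5,0}
9 → hit
5 → hit
0 → hit
9 → hit
6 → fault, evict 0, frames {9,5,6}
2 → fault, evict 5, frames {9,6,2}
6 → hit
Hits: 10 of 18 references → 10/18 = 0.5556.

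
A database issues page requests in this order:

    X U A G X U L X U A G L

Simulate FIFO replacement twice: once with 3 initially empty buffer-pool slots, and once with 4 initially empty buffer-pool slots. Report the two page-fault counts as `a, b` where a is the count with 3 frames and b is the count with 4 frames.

9, 10

3 frames: F F F F F F F . . F F . → 9 faults.
4 frames: F F F F . . F F F F F F → 10 faults.
10 > 9: adding a frame increased faults — Belady's anomaly.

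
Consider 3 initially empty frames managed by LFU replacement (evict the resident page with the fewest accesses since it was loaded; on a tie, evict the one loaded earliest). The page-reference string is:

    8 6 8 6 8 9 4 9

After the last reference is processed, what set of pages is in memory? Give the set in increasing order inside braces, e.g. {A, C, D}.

{6, 8, 9}

8: fault, frames (8)
6: fault, frames (8 6)
8: hit
6: hit
8: hit
9: fault, frames (8 6 9)
4: fault, evict 9, frames (8 6 4)
9: fault, evict 4, frames (8 6 9)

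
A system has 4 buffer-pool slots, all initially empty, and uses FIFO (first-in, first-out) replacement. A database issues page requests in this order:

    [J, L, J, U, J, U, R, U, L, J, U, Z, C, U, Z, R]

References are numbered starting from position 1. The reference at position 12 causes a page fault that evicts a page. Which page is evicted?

pos 1: J -> fault, frames {J}
pos 2: L -> fault, frames {J,L}
pos 3: J -> hit
pos 4: U -> fault, frames {J,L,U}
pos 5: J -> hit
pos 6: U -> hit
pos 7: R -> fault, frames {J,L,U,R}
pos 8: U -> hit
pos 9: L -> hit
pos 10: J -> hit
pos 11: U -> hit
pos 12: Z -> fault, evict J, frames {L,U,R,Z}
At position 12, page J is evicted.

J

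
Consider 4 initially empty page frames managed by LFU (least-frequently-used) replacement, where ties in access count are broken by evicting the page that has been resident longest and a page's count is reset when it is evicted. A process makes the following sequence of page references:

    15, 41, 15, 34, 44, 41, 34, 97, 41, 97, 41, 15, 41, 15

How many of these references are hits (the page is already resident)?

15 -> miss, frames (15)
41 -> miss, frames (15 41)
15 -> hit
34 -> miss, frames (15 41 34)
44 -> miss, frames (15 41 34 44)
41 -> hit
34 -> hit
97 -> miss, evict 44, frames (15 41 34 97)
41 -> hit
97 -> hit
41 -> hit
15 -> hit
41 -> hit
15 -> hit
Hits: 9.

9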